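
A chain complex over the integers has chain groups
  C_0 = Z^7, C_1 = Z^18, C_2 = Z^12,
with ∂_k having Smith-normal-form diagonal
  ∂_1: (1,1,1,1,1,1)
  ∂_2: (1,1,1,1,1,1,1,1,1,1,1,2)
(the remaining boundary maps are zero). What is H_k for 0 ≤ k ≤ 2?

H_0: b_0 = 7 − 0 − 6 = 1; torsion from ∂_1 factors > 1: none. So H_0 = Z.
H_1: b_1 = 18 − 6 − 12 = 0; torsion from ∂_2 factors > 1: [2]. So H_1 = Z/2.
H_2: b_2 = 12 − 12 − 0 = 0; torsion from ∂_3 factors > 1: none. So H_2 = 0.

H_0 = Z,  H_1 = Z/2,  H_2 = 0.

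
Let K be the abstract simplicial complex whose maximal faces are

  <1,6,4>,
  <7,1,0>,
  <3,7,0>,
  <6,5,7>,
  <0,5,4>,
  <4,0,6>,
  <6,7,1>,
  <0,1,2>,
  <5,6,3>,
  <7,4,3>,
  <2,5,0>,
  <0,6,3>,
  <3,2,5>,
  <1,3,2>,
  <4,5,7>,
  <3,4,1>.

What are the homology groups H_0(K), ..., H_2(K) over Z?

Order the vertices as 0 < 1 < 2 < 3 < 4 < 5 < 6 < 7. Listing each simplex with vertices in this order, K has dimension 2 with simplices:

  0-simplices (8): [0], [1], [2], [3], [4], [5], [6], [7]
  1-simplices (24): (24 of them)
  2-simplices (16): [0,1,2], [0,1,7], [0,2,5], [0,3,6], [0,3,7], [0,4,5], [0,4,6], [1,2,3], [1,3,4], [1,4,6], [1,6,7], [2,3,5], [3,4,7], [3,5,6], [4,5,7], [5,6,7]

so the chain groups are C_0 ≅ Z^8, C_1 ≅ Z^24, C_2 ≅ Z^16.

∂_1: C_1 → C_0 is given by ∂[p,q] = [q] − [p].
The resulting 8×24 matrix has rank 7, and its Smith normal form has invariant factors (1,1,1,1,1,1,1).

The boundary map ∂_2: C_2 → C_1 acts by ∂[p,q,r] = [q,r] − [p,r] + [p,q]. For instance
  ∂[0,4,5] = [4,5] − [0,5] + [0,4],
  ∂[0,1,2] = [1,2] − [0,2] + [0,1].
As a 24×16 matrix over Z this has rank 15, with invariant factors (1,1,1,1,1,1,1,1,1,1,1,1,1,1,1).

From H_k ≅ ker(∂_k) / im(∂_{k+1}) we obtain:

  H_0: rank C_0 − rank ∂_1 = 8 − 7 = 1, and the invariant factors of ∂_1 are all 1, so H_0 ≅ Z.
  H_1: rank ker ∂_1 − rank ∂_2 = (24 − 7) − 15 = 2, and the invariant factors of ∂_2 are all 1, so H_1 ≅ Z^2.
  H_2: rank ker ∂_2 − rank ∂_3 = (16 − 15) − 0 = 1, and there is no ∂_3, so H_2 ≅ Z.

(K is a triangulation of the torus T^2.)

H_0 ≅ Z,  H_1 ≅ Z^2,  H_2 ≅ Z.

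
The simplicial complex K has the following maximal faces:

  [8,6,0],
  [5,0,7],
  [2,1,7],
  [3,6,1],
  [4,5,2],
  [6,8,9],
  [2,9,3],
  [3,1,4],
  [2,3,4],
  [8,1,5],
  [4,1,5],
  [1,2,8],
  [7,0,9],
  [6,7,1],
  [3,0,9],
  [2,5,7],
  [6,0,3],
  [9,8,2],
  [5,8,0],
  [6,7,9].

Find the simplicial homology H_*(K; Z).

Fix the vertex order 0 < 1 < 2 < 3 < 4 < 5 < 6 < 7 < 8 < 9 and write every simplex with vertices in increasing order. Then dim K = 2 and the simplices of K are:

  0-simplices (10): [0], [1], [2], [3], [4], [5], [6], [7], [8], [9]
  1-simplices (30): (30 of them)
  2-simplices (20): (20 of them)

giving chain groups C_0 ≅ Z^10, C_1 ≅ Z^30, C_2 ≅ Z^20.

Boundary ∂_1: C_1 → C_0 is given by ∂[p,q] = [q] − [p]. For instance
  ∂[6,8] = [8] − [6].
The resulting 10×30 matrix has rank 9, and its Smith normal form has invariant factors (1,1,1,1,1,1,1,1,1).

The boundary map ∂_2: C_2 → C_1 sends each 2-simplex [p,q,r] to [q,r] − [p,r] + [p,q]. For instance
  ∂[1,2,8] = [2,8] − [1,8] + [1,2],
  ∂[0,5,7] = [5,7] − [0,7] + [0,5].
The 30×20 boundary matrix has rank 20 and Smith normal form diag(1,1,1,1,1,1,1,1,1,1,1,1,1,1,1,1,1,1,1,2).

Reading off H_k = ker ∂_k / im ∂_{k+1}:

  H_0: rank C_0 − rank ∂_1 = 10 − 9 = 1, and the invariant factors of ∂_1 are all 1, so H_0 = Z.
  H_1: rank ker ∂_1 − rank ∂_2 = (30 − 9) − 20 = 1, and ∂_2 has invariant factor 2 > 1, so H_1 = Z ⊕ Z/2.
  H_2: rank ker ∂_2 − rank ∂_3 = (20 − 20) − 0 = 0, and there is no ∂_3, so H_2 = 0.

As a check, the Euler characteristic is 10 − 30 + 20 = 0, which agrees with 1 − 1 + 0 = 0.

H_0 ≅ Z,  H_1 ≅ Z ⊕ Z/2,  H_2 = 0.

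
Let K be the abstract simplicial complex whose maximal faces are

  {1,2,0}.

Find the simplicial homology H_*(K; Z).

H_0 ≅ Z,  H_1 = 0,  H_2 = 0.

We work with the vertex ordering 0 < 1 < 2. The simplices of K, each written with vertices in increasing order, are:

  0-simplices (3): [0], [1], [2]
  1-simplices (3): [0,1], [0,2], [1,2]
  2-simplices (1): [0,1,2]

so the chain groups are C_0 ≅ Z^3, C_1 ≅ Z^3, C_2 ≅ Z^1.

The boundary map ∂_1: C_1 → C_0 is given by ∂[p,q] = [q] − [p]. For instance
  ∂[0,1] = [1] − [0].
As a 3×3 matrix over Z this has rank 2, with invariant factors (1,1).

Boundary ∂_2: C_2 → C_1 acts by ∂[p,q,r] = [q,r] − [p,r] + [p,q]. For instance
  ∂[0,1,2] = [1,2] − [0,2] + [0,1].
The 3×1 boundary matrix has rank 1 and Smith normal form diag(1).

Reading off H_k = ker ∂_k / im ∂_{k+1}:

  H_0: rank C_0 − rank ∂_1 = 3 − 2 = 1, and the invariant factors of ∂_1 are all 1, so H_0 = Z.
  H_1: rank ker ∂_1 − rank ∂_2 = (3 − 2) − 1 = 0, and the invariant factors of ∂_2 are all 1, so H_1 = 0.
  H_2: rank ker ∂_2 − rank ∂_3 = (1 − 1) − 0 = 0, and there is no ∂_3, so H_2 = 0.

As a check, the Euler characteristic is 3 − 3 + 1 = 1, which agrees with 1 − 0 + 0 = 1.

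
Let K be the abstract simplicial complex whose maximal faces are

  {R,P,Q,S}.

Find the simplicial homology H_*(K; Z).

We work with the vertex ordering P < Q < R < S. The simplices of K, each written with vertices in increasing order, are:

  0-simplices (4): P, Q, R, S
  1-simplices (6): PQ, PR, PS, QR, QS, RS
  2-simplices (4): PQR, PQS, PRS, QRS
  3-simplices (1): PQRS

so the chain groups are C_0 ≅ Z^4, C_1 ≅ Z^6, C_2 ≅ Z^4, C_3 ≅ Z^1.

The boundary map ∂_1: C_1 → C_0 sends each edge [p,q] (with p < q) to q − p.
The 4×6 boundary matrix has rank 3 and Smith normal form diag(1,1,1).

Boundary ∂_2: C_2 → C_1 sends each 2-simplex [p,q,r] to [q,r] − [p,r] + [p,q]. For instance
  ∂PQR = QR − PR + PQ,
  ∂PRS = RS − PS + PR.
The resulting 6×4 matrix has rank 3, and its Smith normal form has invariant factors (1,1,1).

The boundary map ∂_3: C_3 → C_2 sends each 3-simplex σ to the alternating sum Σ_i (−1)^i (σ with its i-th vertex removed). For instance
  ∂PQRS = QRS − PRS + PQS − PQR.
This gives a 4×1 integer matrix of rank 1; reducing to Smith normal form yields diagonal entries (1).

Reading off H_k = ker ∂_k / im ∂_{k+1}:

  H_0: rank C_0 − rank ∂_1 = 4 − 3 = 1, and the invariant factors of ∂_1 are all 1, so H_0 ≅ Z.
  H_1: rank ker ∂_1 − rank ∂_2 = (6 − 3) − 3 = 0, and the invariant factors of ∂_2 are all 1, so H_1 ≅ 0.
  H_2: rank ker ∂_2 − rank ∂_3 = (4 − 3) − 1 = 0, and the invariant factors of ∂_3 are all 1, so H_2 ≅ 0.
  H_3: rank ker ∂_3 − rank ∂_4 = (1 − 1) − 0 = 0, and there is no ∂_4, so H_3 ≅ 0.

As a check, the Euler characteristic is 4 − 6 + 4 − 1 = 1, which agrees with 1 − 0 + 0 − 0 = 1.
(K is a triangulation of the 3-simplex.)

H_0 = Z,  H_1 = 0,  H_2 = 0,  H_3 = 0.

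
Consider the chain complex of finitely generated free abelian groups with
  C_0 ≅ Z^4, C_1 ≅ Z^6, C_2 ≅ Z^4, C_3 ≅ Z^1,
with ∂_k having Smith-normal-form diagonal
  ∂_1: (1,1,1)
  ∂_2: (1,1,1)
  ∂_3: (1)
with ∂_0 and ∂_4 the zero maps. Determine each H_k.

H_0: b_0 = 4 − 0 − 3 = 1; torsion from ∂_1 factors > 1: none. So H_0 = Z.
H_1: b_1 = 6 − 3 − 3 = 0; torsion from ∂_2 factors > 1: none. So H_1 = 0.
H_2: b_2 = 4 − 3 − 1 = 0; torsion from ∂_3 factors > 1: none. So H_2 = 0.
H_3: b_3 = 1 − 1 − 0 = 0; torsion from ∂_4 factors > 1: none. So H_3 = 0.

H_0 = Z,  H_1 = 0,  H_2 = 0,  H_3 = 0.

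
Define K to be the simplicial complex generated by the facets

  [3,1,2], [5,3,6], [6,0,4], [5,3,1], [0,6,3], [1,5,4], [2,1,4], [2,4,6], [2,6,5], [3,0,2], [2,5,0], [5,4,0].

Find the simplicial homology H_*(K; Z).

Take the total order 0 < 1 < 2 < 3 < 4 < 5 < 6 on the vertex set. Then K (dimension 2) consists of the simplices:

  0-simplices (7): [0], [1], [2], [3], [4], [5], [6]
  1-simplices (18): [0,2], [0,3], [0,4], [0,5], [0,6], [1,2], [1,3], [1,4], [1,5], [2,3], [2,4], [2,5], [2,6], [3,5], [3,6], [4,5], [4,6], [5,6]
  2-simplices (12): [0,2,3], [0,2,5], [0,3,6], [0,4,5], [0,4,6], [1,2,3], [1,2,4], [1,3,5], [1,4,5], [2,4,6], [2,5,6], [3,5,6]

so the chain groups are C_0 ≅ Z^7, C_1 ≅ Z^18, C_2 ≅ Z^12.

∂_1: C_1 → C_0 maps an edge to its endpoints' difference, ∂[p,q] = q − p. For instance
  ∂[2,6] = [6] − [2].
The 7×18 boundary matrix has rank 6 and Smith normal form diag(1,1,1,1,1,1).

∂_2: C_2 → C_1 maps a triangle to the signed sum of its edges. For instance
  ∂[0,3,6] = [3,6] − [0,6] + [0,3],
  ∂[0,2,3] = [2,3] − [0,3] + [0,2].
The resulting 18×12 matrix has rank 12, and its Smith normal form has invariant factors (1,1,1,1,1,1,1,1,1,1,1,2).

Computing H_k = (kernel of ∂_k) / (image of ∂_{k+1}):

  H_0: rank C_0 − rank ∂_1 = 7 − 6 = 1, and the invariant factors of ∂_1 are all 1, so H_0 = Z.
  H_1: rank ker ∂_1 − rank ∂_2 = (18 − 6) − 12 = 0, and ∂_2 has invariant factor 2 > 1, so H_1 = Z/2.
  H_2: rank ker ∂_2 − rank ∂_3 = (12 − 12) − 0 = 0, and there is no ∂_3, so H_2 = 0.

As a check, the Euler characteristic is 7 − 18 + 12 = 1, which agrees with 1 − 0 + 0 = 1.

H_0 ≅ Z,  H_1 ≅ Z/2,  H_2 = 0.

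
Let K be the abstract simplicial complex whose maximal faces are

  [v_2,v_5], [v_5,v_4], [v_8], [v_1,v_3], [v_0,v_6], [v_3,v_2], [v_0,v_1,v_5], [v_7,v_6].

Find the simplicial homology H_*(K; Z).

H_0 ≅ Z^2,  H_1 ≅ Z,  H_2 = 0.

Order the vertices as v_0 < v_1 < v_2 < v_3 < v_4 < v_5 < v_6 < v_7 < v_8. Listing each simplex with vertices in this order, K has dimension 2 with simplices:

  0-simplices (9): [v_0], [v_1], [v_2], [v_3], [v_4], [v_5], [v_6], [v_7], [v_8]
  1-simplices (9): [v_0,v_1], [v_0,v_5], [v_0,v_6], [v_1,v_3], [v_1,v_5], [v_2,v_3], [v_2,v_5], [v_4,v_5], [v_6,v_7]
  2-simplices (1): [v_0,v_1,v_5]

Hence C_0 ≅ Z^9, C_1 ≅ Z^9, C_2 ≅ Z^1.

Boundary ∂_1: C_1 → C_0 is given by ∂[p,q] = [q] − [p]. For instance
  ∂[v_4,v_5] = [v_5] − [v_4].
The 9×9 boundary matrix has rank 7 and Smith normal form diag(1,1,1,1,1,1,1).

The boundary map ∂_2: C_2 → C_1 sends each 2-simplex [p,q,r] to [q,r] − [p,r] + [p,q]. For instance
  ∂[v_0,v_1,v_5] = [v_1,v_5] − [v_0,v_5] + [v_0,v_1].
This gives a 9×1 integer matrix of rank 1; reducing to Smith normal form yields diagonal entries (1).

Now H_k = ker ∂_k / im ∂_{k+1}, so:

  H_0: rank C_0 − rank ∂_1 = 9 − 7 = 2, and the invariant factors of ∂_1 are all 1, so H_0 ≅ Z^2.
  H_1: rank ker ∂_1 − rank ∂_2 = (9 − 7) − 1 = 1, and the invariant factors of ∂_2 are all 1, so H_1 ≅ Z.
  H_2: rank ker ∂_2 − rank ∂_3 = (1 − 1) − 0 = 0, and there is no ∂_3, so H_2 ≅ 0.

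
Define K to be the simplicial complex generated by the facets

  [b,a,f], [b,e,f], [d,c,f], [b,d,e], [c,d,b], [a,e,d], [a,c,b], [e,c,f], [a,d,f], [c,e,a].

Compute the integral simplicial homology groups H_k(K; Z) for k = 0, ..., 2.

H_0 ≅ Z,  H_1 ≅ Z_2,  H_2 = 0.

We work with the vertex ordering a < b < c < d < e < f. The simplices of K, each written with vertices in increasing order, are:

  0-simplices (6): a, b, c, d, e, f
  1-simplices (15): ab, ac, ad, ae, af, bc, bd, be, bf, cd, ce, cf, de, df, ef
  2-simplices (10): abc, abf, ace, ade, adf, bcd, bde, bef, cdf, cef

Hence C_0 ≅ Z^6, C_1 ≅ Z^15, C_2 ≅ Z^10.

∂_1: C_1 → C_0 maps an edge to its endpoints' difference, ∂[p,q] = q − p. For instance
  ∂df = f − d.
As a 6×15 matrix over Z this has rank 5, with invariant factors (1,1,1,1,1).

Boundary ∂_2: C_2 → C_1 maps a triangle to the signed sum of its edges. For instance
  ∂ace = ce − ae + ac,
  ∂cdf = df − cf + cd.
The 15×10 boundary matrix has rank 10 and Smith normal form diag(1,1,1,1,1,1,1,1,1,2).

Computing H_k = (kernel of ∂_k) / (image of ∂_{k+1}):

  H_0: rank C_0 − rank ∂_1 = 6 − 5 = 1, and the invariant factors of ∂_1 are all 1, so H_0 = Z.
  H_1: rank ker ∂_1 − rank ∂_2 = (15 − 5) − 10 = 0, and ∂_2 has invariant factor 2 > 1, so H_1 = Z_2.
  H_2: rank ker ∂_2 − rank ∂_3 = (10 − 10) − 0 = 0, and there is no ∂_3, so H_2 = 0.

(K is a triangulation of the real projective plane RP^2.)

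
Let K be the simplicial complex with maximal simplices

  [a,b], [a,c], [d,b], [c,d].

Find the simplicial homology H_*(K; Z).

Fix the vertex order a < b < c < d and write every simplex with vertices in increasing order. Then dim K = 1 and the simplices of K are:

  0-simplices (4): a, b, c, d
  1-simplices (4): ab, ac, bd, cd

so the chain groups are C_0 ≅ Z^4, C_1 ≅ Z^4.

∂_1: C_1 → C_0 is given by ∂[p,q] = [q] − [p].
This gives a 4×4 integer matrix of rank 3; reducing to Smith normal form yields diagonal entries (1,1,1).

Reading off H_k = ker ∂_k / im ∂_{k+1}:

  H_0: rank C_0 − rank ∂_1 = 4 − 3 = 1, and the invariant factors of ∂_1 are all 1, so H_0 ≅ Z.
  H_1: rank ker ∂_1 − rank ∂_2 = (4 − 3) − 0 = 1, and there is no ∂_2, so H_1 ≅ Z.

As a check, the Euler characteristic is 4 − 4 = 0, which agrees with 1 − 1 = 0.

H_0 = Z,  H_1 = Z.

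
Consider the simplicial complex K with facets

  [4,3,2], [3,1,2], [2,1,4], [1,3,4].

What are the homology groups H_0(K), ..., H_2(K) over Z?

H_0 = Z,  H_1 = 0,  H_2 = Z.

K has 4 vertices, 6 edges, 4 triangles.
rank ∂_0 = 0, rank ∂_1 = 3 ⇒ b_0 = 4 − 0 − 3 = 1; all invariant factors of ∂_1 are 1 so no torsion. So H_0 = Z.
rank ∂_1 = 3, rank ∂_2 = 3 ⇒ b_1 = 6 − 3 − 3 = 0; all invariant factors of ∂_2 are 1 so no torsion. So H_1 = 0.
rank ∂_2 = 3, rank ∂_3 = 0 ⇒ b_2 = 4 − 3 − 0 = 1. So H_2 = Z.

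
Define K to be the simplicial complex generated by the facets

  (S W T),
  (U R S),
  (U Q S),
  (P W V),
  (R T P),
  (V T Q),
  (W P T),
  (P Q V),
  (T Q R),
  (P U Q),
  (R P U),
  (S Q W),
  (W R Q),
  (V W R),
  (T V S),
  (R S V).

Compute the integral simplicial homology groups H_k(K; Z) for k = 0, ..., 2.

Take the total order P < Q < R < S < T < U < V < W on the vertex set. Then K (dimension 2) consists of the simplices:

  0-simplices (8): P, Q, R, S, T, U, V, W
  1-simplices (24): PQ, PR, PT, PU, PV, PW, QR, QS, QT, QU, QV, QW, RS, RT, RU, RV, RW, ST, SU, SV, SW, TV, TW, VW
  2-simplices (16): PQU, PQV, PRT, PRU, PTW, PVW, QRT, QRW, QSU, QSW, QTV, RSU, RSV, RVW, STV, STW

Hence C_0 ≅ Z^8, C_1 ≅ Z^24, C_2 ≅ Z^16.

Boundary ∂_1: C_1 → C_0 is given by ∂[p,q] = [q] − [p]. For instance
  ∂ST = T − S.
The 8×24 boundary matrix has rank 7 and Smith normal form diag(1,1,1,1,1,1,1).

Boundary ∂_2: C_2 → C_1 acts by ∂[p,q,r] = [q,r] − [p,r] + [p,q]. For instance
  ∂RSU = SU − RU + RS,
  ∂PRU = RU − PU + PR.
As a 24×16 matrix over Z this has rank 15, with invariant factors (1,1,1,1,1,1,1,1,1,1,1,1,1,1,1).

Computing H_k = (kernel of ∂_k) / (image of ∂_{k+1}):

  H_0: rank C_0 − rank ∂_1 = 8 − 7 = 1, and the invariant factors of ∂_1 are all 1, so H_0 ≅ Z.
  H_1: rank ker ∂_1 − rank ∂_2 = (24 − 7) − 15 = 2, and the invariant factors of ∂_2 are all 1, so H_1 ≅ Z^2.
  H_2: rank ker ∂_2 − rank ∂_3 = (16 − 15) − 0 = 1, and there is no ∂_3, so H_2 ≅ Z.

H_0 ≅ Z,  H_1 ≅ Z^2,  H_2 ≅ Z.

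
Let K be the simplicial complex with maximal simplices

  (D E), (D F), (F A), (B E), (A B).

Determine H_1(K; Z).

H_1 = Z.

We work with the vertex ordering A < B < D < E < F. The simplices of K, each written with vertices in increasing order, are:

  0-simplices (5): A, B, D, E, F
  1-simplices (5): AB, AF, BE, DE, DF

Hence C_0 ≅ Z^5, C_1 ≅ Z^5.

Boundary ∂_1: C_1 → C_0 sends each edge [p,q] (with p < q) to q − p. For instance
  ∂AB = B − A.
The 5×5 boundary matrix has rank 4 and Smith normal form diag(1,1,1,1).

Now H_k = ker ∂_k / im ∂_{k+1}, so:

  H_1: rank ker ∂_1 − rank ∂_2 = (5 − 4) − 0 = 1, and there is no ∂_2, so H_1 ≅ Z.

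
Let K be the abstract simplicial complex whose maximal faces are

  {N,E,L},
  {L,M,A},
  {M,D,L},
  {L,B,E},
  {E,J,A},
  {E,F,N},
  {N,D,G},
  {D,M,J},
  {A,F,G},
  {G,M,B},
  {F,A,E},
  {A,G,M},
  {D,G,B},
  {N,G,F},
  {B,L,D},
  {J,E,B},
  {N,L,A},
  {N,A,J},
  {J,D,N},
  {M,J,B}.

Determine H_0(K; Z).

H_0 ≅ Z.

Fix the vertex order A < B < D < E < F < G < J < L < M < N and write every simplex with vertices in increasing order. Then dim K = 2 and the simplices of K are:

  0-simplices (10): A, B, D, E, F, G, J, L, M, N
  1-simplices (30): AE, AF, AG, AJ, AL, AM, AN, BD, BE, BG, BJ, BL, BM, DG, DJ, DL, DM, DN, EF, EJ, EL, EN, FG, FN, GM, GN, JM, JN, LM, LN
  2-simplices (20): AEF, AEJ, AFG, AGM, AJN, ALM, ALN, BDG, BDL, BEJ, BEL, BGM, BJM, DGN, DJM, DJN, DLM, EFN, ELN, FGN

giving chain groups C_0 ≅ Z^10, C_1 ≅ Z^30, C_2 ≅ Z^20.

The boundary map ∂_1: C_1 → C_0 sends each edge [p,q] (with p < q) to q − p.
The resulting 10×30 matrix has rank 9, and its Smith normal form has invariant factors (1,1,1,1,1,1,1,1,1).

Boundary ∂_2: C_2 → C_1 acts by ∂[p,q,r] = [q,r] − [p,r] + [p,q]. For instance
  ∂AGM = GM − AM + AG,
  ∂AFG = FG − AG + AF.
As a 30×20 matrix over Z this has rank 20, with invariant factors (1,1,1,1,1,1,1,1,1,1,1,1,1,1,1,1,1,1,1,2).

From H_k ≅ ker(∂_k) / im(∂_{k+1}) we obtain:

  H_0: rank C_0 − rank ∂_1 = 10 − 9 = 1, and the invariant factors of ∂_1 are all 1, so H_0 ≅ Z.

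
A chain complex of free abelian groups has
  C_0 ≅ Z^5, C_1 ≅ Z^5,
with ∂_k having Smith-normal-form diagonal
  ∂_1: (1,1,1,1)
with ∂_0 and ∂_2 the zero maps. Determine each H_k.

H_0 = Z,  H_1 = Z.

H_0: b_0 = 5 − 0 − 4 = 1; torsion from ∂_1 factors > 1: none. So H_0 = Z.
H_1: b_1 = 5 − 4 − 0 = 1; torsion from ∂_2 factors > 1: none. So H_1 = Z.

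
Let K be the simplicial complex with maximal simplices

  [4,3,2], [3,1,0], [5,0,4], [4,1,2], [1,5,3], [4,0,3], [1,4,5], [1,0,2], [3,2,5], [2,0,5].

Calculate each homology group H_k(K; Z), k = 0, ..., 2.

K has 6 vertices, 15 edges, 10 triangles.
rank ∂_0 = 0, rank ∂_1 = 5 ⇒ b_0 = 6 − 0 − 5 = 1; all invariant factors of ∂_1 are 1 so no torsion. So H_0 = Z.
rank ∂_1 = 5, rank ∂_2 = 10 ⇒ b_1 = 15 − 5 − 10 = 0; ∂_2 has invariant factor(s) [2] giving torsion. So H_1 = Z/2.
rank ∂_2 = 10, rank ∂_3 = 0 ⇒ b_2 = 10 − 10 − 0 = 0. So H_2 = 0.

H_0 = Z,  H_1 = Z/2,  H_2 = 0.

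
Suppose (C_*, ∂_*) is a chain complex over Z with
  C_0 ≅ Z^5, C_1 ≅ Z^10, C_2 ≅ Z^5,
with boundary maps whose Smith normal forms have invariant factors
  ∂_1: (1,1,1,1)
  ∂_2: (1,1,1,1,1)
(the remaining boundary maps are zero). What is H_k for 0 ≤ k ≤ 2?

H_0: b_0 = 5 − 0 − 4 = 1; torsion from ∂_1 factors > 1: none. So H_0 ≅ Z.
H_1: b_1 = 10 − 4 − 5 = 1; torsion from ∂_2 factors > 1: none. So H_1 ≅ Z.
H_2: b_2 = 5 − 5 − 0 = 0; torsion from ∂_3 factors > 1: none. So H_2 ≅ 0.

H_0 ≅ Z,  H_1 ≅ Z,  H_2 = 0.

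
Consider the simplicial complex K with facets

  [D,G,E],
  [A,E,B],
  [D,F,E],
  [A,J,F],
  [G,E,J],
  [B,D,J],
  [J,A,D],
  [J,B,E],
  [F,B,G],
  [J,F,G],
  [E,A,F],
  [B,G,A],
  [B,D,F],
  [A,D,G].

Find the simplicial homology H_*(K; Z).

H_0 = Z,  H_1 = Z^2,  H_2 = Z.

Fix the vertex order A < B < D < E < F < G < J and write every simplex with vertices in increasing order. Then dim K = 2 and the simplices of K are:

  0-simplices (7): A, B, D, E, F, G, J
  1-simplices (21): AB, AD, AE, AF, AG, AJ, BD, BE, BF, BG, BJ, DE, DF, DG, DJ, EF, EG, EJ, FG, FJ, GJ
  2-simplices (14): ABE, ABG, ADG, ADJ, AEF, AFJ, BDF, BDJ, BEJ, BFG, DEF, DEG, EGJ, FGJ

Hence C_0 ≅ Z^7, C_1 ≅ Z^21, C_2 ≅ Z^14.

Boundary ∂_1: C_1 → C_0 maps an edge to its endpoints' difference, ∂[p,q] = q − p.
As a 7×21 matrix over Z this has rank 6, with invariant factors (1,1,1,1,1,1).

The boundary map ∂_2: C_2 → C_1 maps a triangle to the signed sum of its edges. For instance
  ∂ADG = DG − AG + AD,
  ∂DEG = EG − DG + DE.
The resulting 21×14 matrix has rank 13, and its Smith normal form has invariant factors (1,1,1,1,1,1,1,1,1,1,1,1,1).

Computing H_k = (kernel of ∂_k) / (image of ∂_{k+1}):

  H_0: rank C_0 − rank ∂_1 = 7 − 6 = 1, and the invariant factors of ∂_1 are all 1, so H_0 ≅ Z.
  H_1: rank ker ∂_1 − rank ∂_2 = (21 − 6) − 13 = 2, and the invariant factors of ∂_2 are all 1, so H_1 ≅ Z^2.
  H_2: rank ker ∂_2 − rank ∂_3 = (14 − 13) − 0 = 1, and there is no ∂_3, so H_2 ≅ Z.

(K is a triangulation of the torus T^2.)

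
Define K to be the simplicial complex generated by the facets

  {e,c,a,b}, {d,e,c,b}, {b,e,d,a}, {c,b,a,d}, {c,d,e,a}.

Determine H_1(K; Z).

H_1 ≅ 0.

Order the vertices as a < b < c < d < e. Listing each simplex with vertices in this order, K has dimension 3 with simplices:

  0-simplices (5): a, b, c, d, e
  1-simplices (10): ab, ac, ad, ae, bc, bd, be, cd, ce, de
  2-simplices (10): abc, abd, abe, acd, ace, ade, bcd, bce, bde, cde
  3-simplices (5): abcd, abce, abde, acde, bcde

giving chain groups C_0 ≅ Z^5, C_1 ≅ Z^10, C_2 ≅ Z^10, C_3 ≅ Z^5.

∂_1: C_1 → C_0 maps an edge to its endpoints' difference, ∂[p,q] = q − p.
As a 5×10 matrix over Z this has rank 4, with invariant factors (1,1,1,1).

The boundary map ∂_2: C_2 → C_1 maps a triangle to the signed sum of its edges. For instance
  ∂ade = de − ae + ad,
  ∂cde = de − ce + cd.
The 10×10 boundary matrix has rank 6 and Smith normal form diag(1,1,1,1,1,1).

Boundary ∂_3: C_3 → C_2 sends each 3-simplex σ to the alternating sum Σ_i (−1)^i (σ with its i-th vertex removed). For instance
  ∂acde = cde − ade + ace − acd,
  ∂abde = bde − ade + abe − abd.
The 10×5 boundary matrix has rank 4 and Smith normal form diag(1,1,1,1).

Reading off H_k = ker ∂_k / im ∂_{k+1}:

  H_1: rank ker ∂_1 − rank ∂_2 = (10 − 4) − 6 = 0, and the invariant factors of ∂_2 are all 1, so H_1 ≅ 0.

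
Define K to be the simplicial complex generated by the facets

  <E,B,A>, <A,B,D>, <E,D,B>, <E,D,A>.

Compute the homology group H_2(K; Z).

We work with the vertex ordering A < B < D < E. The simplices of K, each written with vertices in increasing order, are:

  0-simplices (4): A, B, D, E
  1-simplices (6): AB, AD, AE, BD, BE, DE
  2-simplices (4): ABD, ABE, ADE, BDE

so the chain groups are C_0 ≅ Z^4, C_1 ≅ Z^6, C_2 ≅ Z^4.

∂_1: C_1 → C_0 maps an edge to its endpoints' difference, ∂[p,q] = q − p.
As a 4×6 matrix over Z this has rank 3, with invariant factors (1,1,1).

The boundary map ∂_2: C_2 → C_1 maps a triangle to the signed sum of its edges. For instance
  ∂ABD = BD − AD + AB,
  ∂ABE = BE − AE + AB.
The resulting 6×4 matrix has rank 3, and its Smith normal form has invariant factors (1,1,1).

From H_k ≅ ker(∂_k) / im(∂_{k+1}) we obtain:

  H_2: rank ker ∂_2 − rank ∂_3 = (4 − 3) − 0 = 1, and there is no ∂_3, so H_2 ≅ Z.

(K is a triangulation of the 2-sphere S^2.)

H_2 ≅ Z.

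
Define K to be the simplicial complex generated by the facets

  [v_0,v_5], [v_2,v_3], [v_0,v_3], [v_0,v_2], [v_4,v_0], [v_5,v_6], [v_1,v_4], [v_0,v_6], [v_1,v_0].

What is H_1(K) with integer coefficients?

H_1 = Z^3.

Order the vertices as v_0 < v_1 < v_2 < v_3 < v_4 < v_5 < v_6. Listing each simplex with vertices in this order, K has dimension 1 with simplices:

  0-simplices (7): [v_0], [v_1], [v_2], [v_3], [v_4], [v_5], [v_6]
  1-simplices (9): [v_0,v_1], [v_0,v_2], [v_0,v_3], [v_0,v_4], [v_0,v_5], [v_0,v_6], [v_1,v_4], [v_2,v_3], [v_5,v_6]

giving chain groups C_0 ≅ Z^7, C_1 ≅ Z^9.

The boundary map ∂_1: C_1 → C_0 sends each edge [p,q] (with p < q) to q − p.
The 7×9 boundary matrix has rank 6 and Smith normal form diag(1,1,1,1,1,1).

Computing H_k = (kernel of ∂_k) / (image of ∂_{k+1}):

  H_1: rank ker ∂_1 − rank ∂_2 = (9 − 6) − 0 = 3, and there is no ∂_2, so H_1 = Z^3.

(K is a triangulation of a wedge of 3 circles.)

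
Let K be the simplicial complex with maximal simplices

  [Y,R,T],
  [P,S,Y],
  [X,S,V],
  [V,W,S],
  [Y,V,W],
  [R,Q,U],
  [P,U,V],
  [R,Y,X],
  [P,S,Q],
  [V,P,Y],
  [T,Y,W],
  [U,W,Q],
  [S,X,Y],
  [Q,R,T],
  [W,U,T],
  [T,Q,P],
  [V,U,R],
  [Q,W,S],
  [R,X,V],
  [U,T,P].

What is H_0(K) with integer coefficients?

H_0 ≅ Z.

Order the vertices as P < Q < R < S < T < U < V < W < X < Y. Listing each simplex with vertices in this order, K has dimension 2 with simplices:

  0-simplices (10): P, Q, R, S, T, U, V, W, X, Y
  1-simplices (30): PQ, PS, PT, PU, PV, PY, QR, QS, QT, QU, QW, RT, RU, RV, RX, RY, SV, SW, SX, SY, TU, TW, TY, UV, UW, VW, VX, VY, WY, XY
  2-simplices (20): PQS, PQT, PSY, PTU, PUV, PVY, QRT, QRU, QSW, QUW, RTY, RUV, RVX, RXY, SVW, SVX, SXY, TUW, TWY, VWY

Hence C_0 ≅ Z^10, C_1 ≅ Z^30, C_2 ≅ Z^20.

The boundary map ∂_1: C_1 → C_0 sends each edge [p,q] (with p < q) to q − p.
The resulting 10×30 matrix has rank 9, and its Smith normal form has invariant factors (1,1,1,1,1,1,1,1,1).

∂_2: C_2 → C_1 maps a triangle to the signed sum of its edges. For instance
  ∂PSY = SY − PY + PS,
  ∂SXY = XY − SY + SX.
The 30×20 boundary matrix has rank 20 and Smith normal form diag(1,1,1,1,1,1,1,1,1,1,1,1,1,1,1,1,1,1,1,2).

Computing H_k = (kernel of ∂_k) / (image of ∂_{k+1}):

  H_0: rank C_0 − rank ∂_1 = 10 − 9 = 1, and the invariant factors of ∂_1 are all 1, so H_0 = Z.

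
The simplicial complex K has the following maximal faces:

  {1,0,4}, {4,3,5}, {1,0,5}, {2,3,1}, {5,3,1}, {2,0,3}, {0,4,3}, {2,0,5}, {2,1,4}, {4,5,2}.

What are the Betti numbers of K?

We work with the vertex ordering 0 < 1 < 2 < 3 < 4 < 5. The simplices of K, each written with vertices in increasing order, are:

  0-simplices (6): [0], [1], [2], [3], [4], [5]
  1-simplices (15): [0,1], [0,2], [0,3], [0,4], [0,5], [1,2], [1,3], [1,4], [1,5], [2,3], [2,4], [2,5], [3,4], [3,5], [4,5]
  2-simplices (10): [0,1,4], [0,1,5], [0,2,3], [0,2,5], [0,3,4], [1,2,3], [1,2,4], [1,3,5], [2,4,5], [3,4,5]

giving chain groups C_0 ≅ Z^6, C_1 ≅ Z^15, C_2 ≅ Z^10.

Boundary ∂_1: C_1 → C_0 maps an edge to its endpoints' difference, ∂[p,q] = q − p. For instance
  ∂[1,4] = [4] − [1].
The resulting 6×15 matrix has rank 5, and its Smith normal form has invariant factors (1,1,1,1,1).

The boundary map ∂_2: C_2 → C_1 acts by ∂[p,q,r] = [q,r] − [p,r] + [p,q]. For instance
  ∂[1,2,4] = [2,4] − [1,4] + [1,2],
  ∂[3,4,5] = [4,5] − [3,5] + [3,4].
As a 15×10 matrix over Z this has rank 10, with invariant factors (1,1,1,1,1,1,1,1,1,2).

Now H_k = ker ∂_k / im ∂_{k+1}, so:

  H_0: rank C_0 − rank ∂_1 = 6 − 5 = 1, and the invariant factors of ∂_1 are all 1, so H_0 ≅ Z.
  H_1: rank ker ∂_1 − rank ∂_2 = (15 − 5) − 10 = 0, and ∂_2 has invariant factor 2 > 1, so H_1 ≅ Z/2.
  H_2: rank ker ∂_2 − rank ∂_3 = (10 − 10) − 0 = 0, and there is no ∂_3, so H_2 ≅ 0.

As a check, the Euler characteristic is 6 − 15 + 10 = 1, which agrees with 1 − 0 + 0 = 1.

Hence the Betti numbers are b_0 = 1, b_1 = 0, b_2 = 0.

b_0 = 1, b_1 = 0, b_2 = 0.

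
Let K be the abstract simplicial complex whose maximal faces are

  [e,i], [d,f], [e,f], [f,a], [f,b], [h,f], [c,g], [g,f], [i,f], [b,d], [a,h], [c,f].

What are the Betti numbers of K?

Order the vertices as a < b < c < d < e < f < g < h < i. Listing each simplex with vertices in this order, K has dimension 1 with simplices:

  0-simplices (9): a, b, c, d, e, f, g, h, i
  1-simplices (12): af, ah, bd, bf, cf, cg, df, ef, ei, fg, fh, fi

Hence C_0 ≅ Z^9, C_1 ≅ Z^12.

The boundary map ∂_1: C_1 → C_0 sends each edge [p,q] (with p < q) to q − p.
The 9×12 boundary matrix has rank 8 and Smith normal form diag(1,1,1,1,1,1,1,1).

Reading off H_k = ker ∂_k / im ∂_{k+1}:

  H_0: rank C_0 − rank ∂_1 = 9 − 8 = 1, and the invariant factors of ∂_1 are all 1, so H_0 ≅ Z.
  H_1: rank ker ∂_1 − rank ∂_2 = (12 − 8) − 0 = 4, and there is no ∂_2, so H_1 ≅ Z^4.

(K is a triangulation of a wedge of 4 circles.)

Hence the Betti numbers are b_0 = 1, b_1 = 4.

b_0 = 1, b_1 = 4.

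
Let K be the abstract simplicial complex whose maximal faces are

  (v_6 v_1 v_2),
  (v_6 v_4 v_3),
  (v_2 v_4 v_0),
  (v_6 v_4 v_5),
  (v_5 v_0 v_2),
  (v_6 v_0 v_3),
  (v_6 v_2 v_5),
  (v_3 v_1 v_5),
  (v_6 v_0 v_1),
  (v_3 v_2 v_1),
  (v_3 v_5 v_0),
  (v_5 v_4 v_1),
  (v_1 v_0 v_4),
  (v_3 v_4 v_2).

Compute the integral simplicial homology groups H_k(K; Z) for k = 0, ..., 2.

We work with the vertex ordering v_0 < v_1 < v_2 < v_3 < v_4 < v_5 < v_6. The simplices of K, each written with vertices in increasing order, are:

  0-simplices (7): [v_0], [v_1], [v_2], [v_3], [v_4], [v_5], [v_6]
  1-simplices (21): (21 of them)
  2-simplices (14): (14 of them)

so the chain groups are C_0 ≅ Z^7, C_1 ≅ Z^21, C_2 ≅ Z^14.

The boundary map ∂_1: C_1 → C_0 sends each edge [p,q] (with p < q) to q − p. For instance
  ∂[v_2,v_4] = [v_4] − [v_2].
This gives a 7×21 integer matrix of rank 6; reducing to Smith normal form yields diagonal entries (1,1,1,1,1,1).

Boundary ∂_2: C_2 → C_1 maps a triangle to the signed sum of its edges. For instance
  ∂[v_0,v_3,v_6] = [v_3,v_6] − [v_0,v_6] + [v_0,v_3],
  ∂[v_0,v_2,v_5] = [v_2,v_5] − [v_0,v_5] + [v_0,v_2].
As a 21×14 matrix over Z this has rank 13, with invariant factors (1,1,1,1,1,1,1,1,1,1,1,1,1).

From H_k ≅ ker(∂_k) / im(∂_{k+1}) we obtain:

  H_0: rank C_0 − rank ∂_1 = 7 − 6 = 1, and the invariant factors of ∂_1 are all 1, so H_0 = Z.
  H_1: rank ker ∂_1 − rank ∂_2 = (21 − 6) − 13 = 2, and the invariant factors of ∂_2 are all 1, so H_1 = Z^2.
  H_2: rank ker ∂_2 − rank ∂_3 = (14 − 13) − 0 = 1, and there is no ∂_3, so H_2 = Z.

As a check, the Euler characteristic is 7 − 21 + 14 = 0, which agrees with 1 − 2 + 1 = 0.

H_0 = Z,  H_1 = Z^2,  H_2 = Z.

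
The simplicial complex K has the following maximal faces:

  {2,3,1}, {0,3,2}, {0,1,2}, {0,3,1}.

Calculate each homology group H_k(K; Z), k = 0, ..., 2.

Order the vertices as 0 < 1 < 2 < 3. Listing each simplex with vertices in this order, K has dimension 2 with simplices:

  0-simplices (4): [0], [1], [2], [3]
  1-simplices (6): [0,1], [0,2], [0,3], [1,2], [1,3], [2,3]
  2-simplices (4): [0,1,2], [0,1,3], [0,2,3], [1,2,3]

so the chain groups are C_0 ≅ Z^4, C_1 ≅ Z^6, C_2 ≅ Z^4.

Boundary ∂_1: C_1 → C_0 sends each edge [p,q] (with p < q) to q − p.
This gives a 4×6 integer matrix of rank 3; reducing to Smith normal form yields diagonal entries (1,1,1).

The boundary map ∂_2: C_2 → C_1 acts by ∂[p,q,r] = [q,r] − [p,r] + [p,q]. For instance
  ∂[1,2,3] = [2,3] − [1,3] + [1,2],
  ∂[0,2,3] = [2,3] − [0,3] + [0,2].
This gives a 6×4 integer matrix of rank 3; reducing to Smith normal form yields diagonal entries (1,1,1).

Computing H_k = (kernel of ∂_k) / (image of ∂_{k+1}):

  H_0: rank C_0 − rank ∂_1 = 4 − 3 = 1, and the invariant factors of ∂_1 are all 1, so H_0 = Z.
  H_1: rank ker ∂_1 − rank ∂_2 = (6 − 3) − 3 = 0, and the invariant factors of ∂_2 are all 1, so H_1 = 0.
  H_2: rank ker ∂_2 − rank ∂_3 = (4 − 3) − 0 = 1, and there is no ∂_3, so H_2 = Z.

(K is a triangulation of the 2-sphere S^2.)

H_0 = Z,  H_1 = 0,  H_2 = Z.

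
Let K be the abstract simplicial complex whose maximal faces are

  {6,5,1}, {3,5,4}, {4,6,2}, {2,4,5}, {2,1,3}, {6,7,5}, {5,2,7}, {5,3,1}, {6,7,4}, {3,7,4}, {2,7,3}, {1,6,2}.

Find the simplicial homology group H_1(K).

We work with the vertex ordering 1 < 2 < 3 < 4 < 5 < 6 < 7. The simplices of K, each written with vertices in increasing order, are:

  0-simplices (7): [1], [2], [3], [4], [5], [6], [7]
  1-simplices (18): [1,2], [1,3], [1,5], [1,6], [2,3], [2,4], [2,5], [2,6], [2,7], [3,4], [3,5], [3,7], [4,5], [4,6], [4,7], [5,6], [5,7], [6,7]
  2-simplices (12): [1,2,3], [1,2,6], [1,3,5], [1,5,6], [2,3,7], [2,4,5], [2,4,6], [2,5,7], [3,4,5], [3,4,7], [4,6,7], [5,6,7]

Hence C_0 ≅ Z^7, C_1 ≅ Z^18, C_2 ≅ Z^12.

Boundary ∂_1: C_1 → C_0 maps an edge to its endpoints' difference, ∂[p,q] = q − p.
This gives a 7×18 integer matrix of rank 6; reducing to Smith normal form yields diagonal entries (1,1,1,1,1,1).

Boundary ∂_2: C_2 → C_1 maps a triangle to the signed sum of its edges. For instance
  ∂[1,5,6] = [5,6] − [1,6] + [1,5],
  ∂[3,4,7] = [4,7] − [3,7] + [3,4].
This gives a 18×12 integer matrix of rank 12; reducing to Smith normal form yields diagonal entries (1,1,1,1,1,1,1,1,1,1,1,2).

Computing H_k = (kernel of ∂_k) / (image of ∂_{k+1}):

  H_1: rank ker ∂_1 − rank ∂_2 = (18 − 6) − 12 = 0, and ∂_2 has invariant factor 2 > 1, so H_1 ≅ Z/2Z.

H_1 ≅ Z/2Z.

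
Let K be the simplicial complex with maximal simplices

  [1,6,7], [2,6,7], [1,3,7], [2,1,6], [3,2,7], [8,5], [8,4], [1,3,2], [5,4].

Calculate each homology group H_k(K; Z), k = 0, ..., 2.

Take the total order 1 < 2 < 3 < 4 < 5 < 6 < 7 < 8 on the vertex set. Then K (dimension 2) consists of the simplices:

  0-simplices (8): [1], [2], [3], [4], [5], [6], [7], [8]
  1-simplices (12): [1,2], [1,3], [1,6], [1,7], [2,3], [2,6], [2,7], [3,7], [4,5], [4,8], [5,8], [6,7]
  2-simplices (6): [1,2,3], [1,2,6], [1,3,7], [1,6,7], [2,3,7], [2,6,7]

giving chain groups C_0 ≅ Z^8, C_1 ≅ Z^12, C_2 ≅ Z^6.

Boundary ∂_1: C_1 → C_0 sends each edge [p,q] (with p < q) to q − p. For instance
  ∂[1,2] = [2] − [1].
This gives a 8×12 integer matrix of rank 6; reducing to Smith normal form yields diagonal entries (1,1,1,1,1,1).

∂_2: C_2 → C_1 sends each 2-simplex [p,q,r] to [q,r] − [p,r] + [p,q]. For instance
  ∂[1,3,7] = [3,7] − [1,7] + [1,3],
  ∂[2,3,7] = [3,7] − [2,7] + [2,3].
This gives a 12×6 integer matrix of rank 5; reducing to Smith normal form yields diagonal entries (1,1,1,1,1).

From H_k ≅ ker(∂_k) / im(∂_{k+1}) we obtain:

  H_0: rank C_0 − rank ∂_1 = 8 − 6 = 2, and the invariant factors of ∂_1 are all 1, so H_0 ≅ Z^2.
  H_1: rank ker ∂_1 − rank ∂_2 = (12 − 6) − 5 = 1, and the invariant factors of ∂_2 are all 1, so H_1 ≅ Z.
  H_2: rank ker ∂_2 − rank ∂_3 = (6 − 5) − 0 = 1, and there is no ∂_3, so H_2 ≅ Z.

As a check, the Euler characteristic is 8 − 12 + 6 = 2, which agrees with 2 − 1 + 1 = 2.

H_0 = Z^2,  H_1 = Z,  H_2 = Z.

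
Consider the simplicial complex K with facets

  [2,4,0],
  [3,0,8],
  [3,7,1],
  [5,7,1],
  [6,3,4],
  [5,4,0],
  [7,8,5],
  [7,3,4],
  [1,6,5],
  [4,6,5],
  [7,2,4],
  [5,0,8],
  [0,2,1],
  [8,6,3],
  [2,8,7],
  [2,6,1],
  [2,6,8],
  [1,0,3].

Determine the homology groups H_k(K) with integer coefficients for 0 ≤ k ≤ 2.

Fix the vertex order 0 < 1 < 2 < 3 < 4 < 5 < 6 < 7 < 8 and write every simplex with vertices in increasing order. Then dim K = 2 and the simplices of K are:

  0-simplices (9): [0], [1], [2], [3], [4], [5], [6], [7], [8]
  1-simplices (27): (27 of them)
  2-simplices (18): [0,1,2], [0,1,3], [0,2,4], [0,3,8], [0,4,5], [0,5,8], [1,2,6], [1,3,7], [1,5,6], [1,5,7], [2,4,7], [2,6,8], [2,7,8], [3,4,6], [3,4,7], [3,6,8], [4,5,6], [5,7,8]

giving chain groups C_0 ≅ Z^9, C_1 ≅ Z^27, C_2 ≅ Z^18.

Boundary ∂_1: C_1 → C_0 sends each edge [p,q] (with p < q) to q − p.
As a 9×27 matrix over Z this has rank 8, with invariant factors (1,1,1,1,1,1,1,1).

∂_2: C_2 → C_1 maps a triangle to the signed sum of its edges. For instance
  ∂[0,2,4] = [2,4] − [0,4] + [0,2],
  ∂[1,5,6] = [5,6] − [1,6] + [1,5].
This gives a 27×18 integer matrix of rank 17; reducing to Smith normal form yields diagonal entries (1,1,1,1,1,1,1,1,1,1,1,1,1,1,1,1,1).

From H_k ≅ ker(∂_k) / im(∂_{k+1}) we obtain:

  H_0: rank C_0 − rank ∂_1 = 9 − 8 = 1, and the invariant factors of ∂_1 are all 1, so H_0 ≅ Z.
  H_1: rank ker ∂_1 − rank ∂_2 = (27 − 8) − 17 = 2, and the invariant factors of ∂_2 are all 1, so H_1 ≅ Z^2.
  H_2: rank ker ∂_2 − rank ∂_3 = (18 − 17) − 0 = 1, and there is no ∂_3, so H_2 ≅ Z.

(K is a triangulation of the torus T^2.)

H_0 = Z,  H_1 = Z^2,  H_2 = Z.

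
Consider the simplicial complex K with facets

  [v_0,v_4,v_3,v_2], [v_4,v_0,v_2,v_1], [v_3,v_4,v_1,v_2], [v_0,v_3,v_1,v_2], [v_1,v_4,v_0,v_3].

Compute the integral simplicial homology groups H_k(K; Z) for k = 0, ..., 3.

H_0 ≅ Z,  H_1 = 0,  H_2 = 0,  H_3 ≅ Z.

K has 5 vertices, 10 edges, 10 triangles, 5 3-simplices.
rank ∂_0 = 0, rank ∂_1 = 4 ⇒ b_0 = 5 − 0 − 4 = 1; all invariant factors of ∂_1 are 1 so no torsion. So H_0 ≅ Z.
rank ∂_1 = 4, rank ∂_2 = 6 ⇒ b_1 = 10 − 4 − 6 = 0; all invariant factors of ∂_2 are 1 so no torsion. So H_1 ≅ 0.
rank ∂_2 = 6, rank ∂_3 = 4 ⇒ b_2 = 10 − 6 − 4 = 0; all invariant factors of ∂_3 are 1 so no torsion. So H_2 ≅ 0.
rank ∂_3 = 4, rank ∂_4 = 0 ⇒ b_3 = 5 − 4 − 0 = 1. So H_3 ≅ Z.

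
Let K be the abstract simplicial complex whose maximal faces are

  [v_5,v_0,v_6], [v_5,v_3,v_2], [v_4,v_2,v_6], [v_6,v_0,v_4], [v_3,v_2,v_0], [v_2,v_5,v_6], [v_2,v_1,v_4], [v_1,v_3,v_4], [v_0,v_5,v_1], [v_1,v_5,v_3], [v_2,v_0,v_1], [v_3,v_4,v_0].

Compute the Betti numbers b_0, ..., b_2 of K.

Fix the vertex order v_0 < v_1 < v_2 < v_3 < v_4 < v_5 < v_6 and write every simplex with vertices in increasing order. Then dim K = 2 and the simplices of K are:

  0-simplices (7): [v_0], [v_1], [v_2], [v_3], [v_4], [v_5], [v_6]
  1-simplices (18): (18 of them)
  2-simplices (12): (12 of them)

giving chain groups C_0 ≅ Z^7, C_1 ≅ Z^18, C_2 ≅ Z^12.

∂_1: C_1 → C_0 maps an edge to its endpoints' difference, ∂[p,q] = q − p. For instance
  ∂[v_0,v_4] = [v_4] − [v_0].
As a 7×18 matrix over Z this has rank 6, with invariant factors (1,1,1,1,1,1).

Boundary ∂_2: C_2 → C_1 sends each 2-simplex [p,q,r] to [q,r] − [p,r] + [p,q]. For instance
  ∂[v_0,v_4,v_6] = [v_4,v_6] − [v_0,v_6] + [v_0,v_4],
  ∂[v_0,v_1,v_5] = [v_1,v_5] − [v_0,v_5] + [v_0,v_1].
The 18×12 boundary matrix has rank 12 and Smith normal form diag(1,1,1,1,1,1,1,1,1,1,1,2).

Computing H_k = (kernel of ∂_k) / (image of ∂_{k+1}):

  H_0: rank C_0 − rank ∂_1 = 7 − 6 = 1, and the invariant factors of ∂_1 are all 1, so H_0 ≅ Z.
  H_1: rank ker ∂_1 − rank ∂_2 = (18 − 6) − 12 = 0, and ∂_2 has invariant factor 2 > 1, so H_1 ≅ Z/2.
  H_2: rank ker ∂_2 − rank ∂_3 = (12 − 12) − 0 = 0, and there is no ∂_3, so H_2 ≅ 0.

(K is a triangulation of the real projective plane RP^2.)

Hence the Betti numbers are b_0 = 1, b_1 = 0, b_2 = 0.

b_0 = 1, b_1 = 0, b_2 = 0.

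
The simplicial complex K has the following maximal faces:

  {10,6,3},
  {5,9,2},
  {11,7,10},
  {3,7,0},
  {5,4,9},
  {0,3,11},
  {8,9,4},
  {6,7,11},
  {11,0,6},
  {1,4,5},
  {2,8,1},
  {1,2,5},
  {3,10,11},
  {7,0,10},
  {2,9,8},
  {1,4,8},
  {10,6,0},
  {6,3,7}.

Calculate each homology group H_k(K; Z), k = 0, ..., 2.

H_0 ≅ Z^2,  H_1 ≅ Z/2Z,  H_2 ≅ Z.

Take the total order 0 < 1 < 2 < 3 < 4 < 5 < 6 < 7 < 8 < 9 < 10 < 11 on the vertex set. Then K (dimension 2) consists of the simplices:

  0-simplices (12): [0], [1], [2], [3], [4], [5], [6], [7], [8], [9], [10], [11]
  1-simplices (27): (27 of them)
  2-simplices (18): (18 of them)

so the chain groups are C_0 ≅ Z^12, C_1 ≅ Z^27, C_2 ≅ Z^18.

The boundary map ∂_1: C_1 → C_0 is given by ∂[p,q] = [q] − [p]. For instance
  ∂[4,8] = [8] − [4].
This gives a 12×27 integer matrix of rank 10; reducing to Smith normal form yields diagonal entries (1,1,1,1,1,1,1,1,1,1).

Boundary ∂_2: C_2 → C_1 acts by ∂[p,q,r] = [q,r] − [p,r] + [p,q]. For instance
  ∂[1,4,5] = [4,5] − [1,5] + [1,4],
  ∂[0,3,7] = [3,7] − [0,7] + [0,3].
This gives a 27×18 integer matrix of rank 17; reducing to Smith normal form yields diagonal entries (1,1,1,1,1,1,1,1,1,1,1,1,1,1,1,1,2).

Now H_k = ker ∂_k / im ∂_{k+1}, so:

  H_0: rank C_0 − rank ∂_1 = 12 − 10 = 2, and the invariant factors of ∂_1 are all 1, so H_0 ≅ Z^2.
  H_1: rank ker ∂_1 − rank ∂_2 = (27 − 10) − 17 = 0, and ∂_2 has invariant factor 2 > 1, so H_1 ≅ Z/2Z.
  H_2: rank ker ∂_2 − rank ∂_3 = (18 − 17) − 0 = 1, and there is no ∂_3, so H_2 ≅ Z.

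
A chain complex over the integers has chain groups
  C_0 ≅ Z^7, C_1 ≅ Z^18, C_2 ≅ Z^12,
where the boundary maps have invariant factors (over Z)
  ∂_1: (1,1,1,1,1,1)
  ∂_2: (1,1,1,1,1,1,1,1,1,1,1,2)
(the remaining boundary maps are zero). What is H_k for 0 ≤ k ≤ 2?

H_0: b_0 = 7 − 0 − 6 = 1; torsion from ∂_1 factors > 1: none. So H_0 ≅ Z.
H_1: b_1 = 18 − 6 − 12 = 0; torsion from ∂_2 factors > 1: [2]. So H_1 ≅ Z/2.
H_2: b_2 = 12 − 12 − 0 = 0; torsion from ∂_3 factors > 1: none. So H_2 ≅ 0.

H_0 ≅ Z,  H_1 ≅ Z/2,  H_2 = 0.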